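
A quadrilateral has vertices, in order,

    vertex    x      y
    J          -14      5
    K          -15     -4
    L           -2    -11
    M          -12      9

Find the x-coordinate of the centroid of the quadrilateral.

-169/17

Apply the surveyor's formula. First the cross-terms c_i = x_i·y_{i+1} − x_{i+1}·y_i:
  131, 157, -150, 66  ⇒  2A = 204, A = 102.
Then Σ (x_i + x_{i+1})·c_i = -6084, so x̄ = -6084 / (6·102) = -169/17.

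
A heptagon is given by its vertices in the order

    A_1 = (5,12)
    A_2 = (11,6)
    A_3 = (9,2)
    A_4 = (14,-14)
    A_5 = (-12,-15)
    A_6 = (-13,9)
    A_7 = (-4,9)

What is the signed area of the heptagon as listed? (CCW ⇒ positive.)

-571.5

Apply the shoelace (surveyor's) formula: 2A = Σ (x_i·y_{i+1} − x_{i+1}·y_i), indices taken mod 7.
Σ = (-102) + (-32) + (-154) + (-378) + (-303) + (-81) + (-93) = -1143
Signed area = Σ/2 = -571.5 (negative ⇒ clockwise traversal).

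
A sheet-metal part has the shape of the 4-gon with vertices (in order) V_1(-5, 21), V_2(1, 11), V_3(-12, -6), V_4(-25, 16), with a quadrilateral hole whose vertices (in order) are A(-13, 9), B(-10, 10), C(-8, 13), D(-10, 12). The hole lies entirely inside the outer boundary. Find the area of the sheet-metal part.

363.5

Outer boundary:
Apply the surveyor's formula: 2A = Σ (x_i·y_{i+1} − x_{i+1}·y_i), indices taken mod 4.
Σ = (-76) + (126) + (-342) + (-445) = -737
Area = |Σ|/2 = 368.5.
Hole:
Σ = (-40) + (-50) + (34) + (66) = 10
Area = |Σ|/2 = 5.
Net area = 368.5 − 5 = 363.5.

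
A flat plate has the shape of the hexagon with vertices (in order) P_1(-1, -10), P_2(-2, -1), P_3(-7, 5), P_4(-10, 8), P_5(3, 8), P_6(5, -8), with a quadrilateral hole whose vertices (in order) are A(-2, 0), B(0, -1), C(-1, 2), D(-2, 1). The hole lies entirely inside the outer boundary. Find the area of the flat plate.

131

Outer boundary:
Apply the shoelace formula: 2A = Σ (x_i·y_{i+1} − x_{i+1}·y_i), indices taken mod 6.
Σ = (-19) + (-17) + (-6) + (-104) + (-64) + (-58) = -268
Area = |Σ|/2 = 134.
Hole:
Apply the surveyor's formula: 2A = Σ (x_i·y_{i+1} − x_{i+1}·y_i), indices taken mod 4.
Σ = (2) + (-1) + (3) + (2) = 6
Area = |Σ|/2 = 3.
Net area = 134 − 3 = 131.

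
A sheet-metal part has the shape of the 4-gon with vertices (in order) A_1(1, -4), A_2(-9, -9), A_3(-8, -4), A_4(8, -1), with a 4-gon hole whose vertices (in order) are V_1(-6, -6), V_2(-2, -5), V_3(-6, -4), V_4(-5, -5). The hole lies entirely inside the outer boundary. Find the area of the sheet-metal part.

Outer boundary:
Apply the shoelace formula: 2A = Σ (x_i·y_{i+1} − x_{i+1}·y_i), indices taken mod 4.
A_1→A_2: (1)(-9) − (-9)(-4) = -45
A_2→A_3: (-9)(-4) − (-8)(-9) = -36
A_3→A_4: (-8)(-1) − (8)(-4) = 40
A_4→A_1: (8)(-4) − (1)(-1) = -31
Σ = -72
Area = |Σ|/2 = 36.
Hole:
Apply the surveyor's formula: 2A = Σ (x_i·y_{i+1} − x_{i+1}·y_i), indices taken mod 4.
Σ = (18) + (-22) + (10) + (0) = 6
Area = |Σ|/2 = 3.
Net area = 36 − 3 = 33.

33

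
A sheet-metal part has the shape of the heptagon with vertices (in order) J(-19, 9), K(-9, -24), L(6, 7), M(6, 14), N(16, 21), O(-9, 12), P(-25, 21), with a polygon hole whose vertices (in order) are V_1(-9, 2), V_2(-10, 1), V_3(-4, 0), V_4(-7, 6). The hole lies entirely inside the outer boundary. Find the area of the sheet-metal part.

Outer boundary:
Apply the surveyor's formula: 2A = Σ (x_i·y_{i+1} − x_{i+1}·y_i), indices taken mod 7.
Σ = (537) + (81) + (42) + (-98) + (381) + (111) + (174) = 1228
Area = |Σ|/2 = 614.
Hole:
Cross-terms: 11, 4, -24, 40  ⇒  Σ = 31
Area = |Σ|/2 = 15.5.
Net area = 614 − 15.5 = 598.5.

598.5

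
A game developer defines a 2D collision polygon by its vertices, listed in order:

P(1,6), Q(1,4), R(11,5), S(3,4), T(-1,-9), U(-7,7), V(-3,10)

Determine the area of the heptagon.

P→Q: (1)(4) − (1)(6) = -2
Q→R: (1)(5) − (11)(4) = -39
R→S: (11)(4) − (3)(5) = 29
S→T: (3)(-9) − (-1)(4) = -23
T→U: (-1)(7) − (-7)(-9) = -70
U→V: (-7)(10) − (-3)(7) = -49
V→P: (-3)(6) − (1)(10) = -28
Σ = -182
Area = |Σ|/2 = 91.

91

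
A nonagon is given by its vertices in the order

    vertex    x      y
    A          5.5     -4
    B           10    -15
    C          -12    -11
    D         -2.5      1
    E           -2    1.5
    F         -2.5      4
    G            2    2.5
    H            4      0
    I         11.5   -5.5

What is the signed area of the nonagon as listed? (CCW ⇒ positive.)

-220

Apply the surveyor's formula: 2A = Σ (x_i·y_{i+1} − x_{i+1}·y_i), indices taken mod 9.
A→B: (5.5)(-15) − (10)(-4) = -42.5
B→C: (10)(-11) − (-12)(-15) = -290
C→D: (-12)(1) − (-2.5)(-11) = -39.5
D→E: (-2.5)(1.5) − (-2)(1) = -1.75
E→F: (-2)(4) − (-2.5)(1.5) = -4.25
F→G: (-2.5)(2.5) − (2)(4) = -14.25
G→H: (2)(0) − (4)(2.5) = -10
H→I: (4)(-5.5) − (11.5)(0) = -22
I→A: (11.5)(-4) − (5.5)(-5.5) = -15.75
Σ = -440
Signed area = Σ/2 = -220 (negative ⇒ clockwise traversal).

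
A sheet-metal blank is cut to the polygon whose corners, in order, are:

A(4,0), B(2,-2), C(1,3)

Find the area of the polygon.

6

Σ = (-8) + (8) + (-12) = -12
Area = |Σ|/2 = 6.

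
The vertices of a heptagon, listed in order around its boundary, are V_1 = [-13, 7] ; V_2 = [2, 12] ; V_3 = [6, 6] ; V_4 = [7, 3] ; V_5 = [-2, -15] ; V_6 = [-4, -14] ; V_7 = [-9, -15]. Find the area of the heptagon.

354.5

Apply the surveyor's formula: 2A = Σ (x_i·y_{i+1} − x_{i+1}·y_i), indices taken mod 7.
Σ = (-170) + (-60) + (-24) + (-99) + (-32) + (-66) + (-258) = -709
Area = |Σ|/2 = 354.5.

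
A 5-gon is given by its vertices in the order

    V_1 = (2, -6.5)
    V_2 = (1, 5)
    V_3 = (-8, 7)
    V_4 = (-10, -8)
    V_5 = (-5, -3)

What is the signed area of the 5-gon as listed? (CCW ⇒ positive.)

Σ = (16.5) + (47) + (134) + (-10) + (38.5) = 226
Signed area = Σ/2 = 113 (positive ⇒ counter-clockwise traversal).

113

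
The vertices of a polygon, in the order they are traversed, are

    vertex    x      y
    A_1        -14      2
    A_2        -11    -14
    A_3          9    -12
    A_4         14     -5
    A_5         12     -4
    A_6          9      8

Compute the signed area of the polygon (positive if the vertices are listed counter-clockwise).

Apply Gauss's area formula: 2A = Σ (x_i·y_{i+1} − x_{i+1}·y_i), indices taken mod 6.
Σ = (218) + (258) + (123) + (4) + (132) + (130) = 865
Signed area = Σ/2 = 432.5 (positive ⇒ counter-clockwise traversal).

432.5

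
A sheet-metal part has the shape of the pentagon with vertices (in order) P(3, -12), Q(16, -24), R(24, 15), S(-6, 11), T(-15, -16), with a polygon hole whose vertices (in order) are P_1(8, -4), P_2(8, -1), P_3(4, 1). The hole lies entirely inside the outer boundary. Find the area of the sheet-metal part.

883.5

Outer boundary:
Apply the shoelace (surveyor's) formula: 2A = Σ (x_i·y_{i+1} − x_{i+1}·y_i), indices taken mod 5.
Σ = (120) + (816) + (354) + (261) + (228) = 1779
Area = |Σ|/2 = 889.5.
Hole:
Apply Gauss's area formula: 2A = Σ (x_i·y_{i+1} − x_{i+1}·y_i), indices taken mod 3.
Σ = (24) + (12) + (-24) = 12
Area = |Σ|/2 = 6.
Net area = 889.5 − 6 = 883.5.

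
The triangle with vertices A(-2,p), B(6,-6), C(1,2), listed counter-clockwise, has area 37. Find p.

-8

Write out the shoelace sum; only the two edges meeting at A involve p:
2·Area = [(1·p − (-2)·2) + ((-2)·(-6) − 6·p)] + 18
       = -5·p + 34 = 74
⇒ p = -8.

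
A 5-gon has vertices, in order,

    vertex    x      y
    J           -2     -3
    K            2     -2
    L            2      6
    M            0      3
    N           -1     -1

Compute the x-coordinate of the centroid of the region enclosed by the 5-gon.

35/54

Apply the surveyor's formula. First the cross-terms c_i = x_i·y_{i+1} − x_{i+1}·y_i:
  10, 16, 6, 3, 1  ⇒  2A = 36, A = 18.
Then Σ (x_i + x_{i+1})·c_i = 70, so x̄ = 70 / (6·18) = 35/54.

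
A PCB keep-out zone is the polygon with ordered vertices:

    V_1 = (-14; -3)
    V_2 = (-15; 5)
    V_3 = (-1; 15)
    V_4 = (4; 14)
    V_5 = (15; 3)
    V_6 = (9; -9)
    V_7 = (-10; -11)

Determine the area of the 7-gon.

Apply the surveyor's formula: 2A = Σ (x_i·y_{i+1} − x_{i+1}·y_i), indices taken mod 7.
Cross-terms: -115, -220, -74, -198, -162, -189, -124  ⇒  Σ = -1082
Area = |Σ|/2 = 541.

541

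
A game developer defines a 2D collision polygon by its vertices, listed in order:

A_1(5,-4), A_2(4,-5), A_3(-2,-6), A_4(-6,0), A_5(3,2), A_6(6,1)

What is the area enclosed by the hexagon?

64.5

Cross-terms: -9, -34, -36, -12, -9, -29  ⇒  Σ = -129
Area = |Σ|/2 = 64.5.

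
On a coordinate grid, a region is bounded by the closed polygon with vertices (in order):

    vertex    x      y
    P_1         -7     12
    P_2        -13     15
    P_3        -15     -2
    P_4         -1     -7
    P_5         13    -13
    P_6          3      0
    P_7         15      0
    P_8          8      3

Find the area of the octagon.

355

Σ = (51) + (251) + (103) + (104) + (39) + (0) + (45) + (117) = 710
Area = |Σ|/2 = 355.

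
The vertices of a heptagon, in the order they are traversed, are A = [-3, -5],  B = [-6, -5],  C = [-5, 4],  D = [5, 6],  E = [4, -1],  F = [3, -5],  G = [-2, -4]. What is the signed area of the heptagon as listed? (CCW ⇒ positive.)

Apply Gauss's area formula: 2A = Σ (x_i·y_{i+1} − x_{i+1}·y_i), indices taken mod 7.
Cross-terms: -15, -49, -50, -29, -17, -22, -2  ⇒  Σ = -184
Signed area = Σ/2 = -92 (negative ⇒ clockwise traversal).

-92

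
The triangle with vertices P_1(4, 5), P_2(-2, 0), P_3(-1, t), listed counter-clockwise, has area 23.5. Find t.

-7

Write out the shoelace sum; only the two edges meeting at P_3 involve t:
2·Area = [((-2)·t − (-1)·0) + ((-1)·5 − 4·t)] + 10
       = -6·t + 5 = 47
⇒ t = -7.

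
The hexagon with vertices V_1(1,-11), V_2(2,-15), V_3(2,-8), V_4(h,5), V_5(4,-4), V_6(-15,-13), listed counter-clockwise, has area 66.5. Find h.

14

The doubled signed area Σ (x_i y_{i+1} − x_{i+1} y_i) is linear in h.
With h=0 it equals 77; the coefficient of h is 4 (from the two edges through V_4).
So 4·h + 77 = 2·66.5 = 133 ⇒ h = 14.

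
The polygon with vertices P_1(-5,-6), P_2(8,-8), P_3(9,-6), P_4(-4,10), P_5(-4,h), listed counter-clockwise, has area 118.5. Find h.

The doubled signed area Σ (x_i y_{i+1} − x_{i+1} y_i) is linear in h.
With h=0 it equals 242; the coefficient of h is 1 (from the two edges through P_5).
So 1·h + 242 = 2·118.5 = 237 ⇒ h = -5.

-5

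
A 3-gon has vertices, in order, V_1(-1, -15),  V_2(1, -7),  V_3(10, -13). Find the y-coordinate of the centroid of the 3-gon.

-35/3

Apply Gauss's area formula. First the cross-terms c_i = x_i·y_{i+1} − x_{i+1}·y_i:
  22, 57, -163  ⇒  2A = -84, A = -42.
Then Σ (y_i + y_{i+1})·c_i = 2940, so ȳ = 2940 / (6·(-42)) = -35/3.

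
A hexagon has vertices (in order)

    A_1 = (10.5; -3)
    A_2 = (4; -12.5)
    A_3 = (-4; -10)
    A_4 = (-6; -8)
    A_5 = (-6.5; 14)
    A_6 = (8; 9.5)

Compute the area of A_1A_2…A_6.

335.375

Apply the shoelace formula: 2A = Σ (x_i·y_{i+1} − x_{i+1}·y_i), indices taken mod 6.
Σ = (-119.25) + (-90) + (-28) + (-136) + (-173.75) + (-123.75) = -670.75
Area = |Σ|/2 = 335.375.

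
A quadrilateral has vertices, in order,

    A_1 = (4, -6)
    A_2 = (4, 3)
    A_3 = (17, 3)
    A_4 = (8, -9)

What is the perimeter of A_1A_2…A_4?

42

|A_1A_2| = √((0)² + (9)²) = √81 = 9
|A_2A_3| = √((13)² + (0)²) = √169 = 13
|A_3A_4| = √((-9)² + (-12)²) = √225 = 15
|A_4A_1| = √((-4)² + (3)²) = √25 = 5
Perimeter = 9 + 13 + 15 + 5 = 42.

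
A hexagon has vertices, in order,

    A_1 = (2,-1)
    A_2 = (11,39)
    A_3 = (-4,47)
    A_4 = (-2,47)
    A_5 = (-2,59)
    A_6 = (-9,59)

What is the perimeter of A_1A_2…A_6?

140

|A_1A_2| = √((9)² + (40)²) = √1681 = 41
|A_2A_3| = √((-15)² + (8)²) = √289 = 17
|A_3A_4| = √((2)² + (0)²) = √4 = 2
|A_4A_5| = √((0)² + (12)²) = √144 = 12
|A_5A_6| = √((-7)² + (0)²) = √49 = 7
|A_6A_1| = √((11)² + (-60)²) = √3721 = 61
Perimeter = 41 + 17 + 2 + 12 + 7 + 61 = 140.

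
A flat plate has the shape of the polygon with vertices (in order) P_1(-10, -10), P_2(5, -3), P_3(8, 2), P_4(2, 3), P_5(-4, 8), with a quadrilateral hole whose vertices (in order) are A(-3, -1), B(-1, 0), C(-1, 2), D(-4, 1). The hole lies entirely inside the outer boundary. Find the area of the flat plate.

Outer boundary:
Apply the shoelace (surveyor's) formula: 2A = Σ (x_i·y_{i+1} − x_{i+1}·y_i), indices taken mod 5.
P_1→P_2: (-10)(-3) − (5)(-10) = 80
P_2→P_3: (5)(2) − (8)(-3) = 34
P_3→P_4: (8)(3) − (2)(2) = 20
P_4→P_5: (2)(8) − (-4)(3) = 28
P_5→P_1: (-4)(-10) − (-10)(8) = 120
Σ = 282
Area = |Σ|/2 = 141.
Hole:
Apply Gauss's area formula: 2A = Σ (x_i·y_{i+1} − x_{i+1}·y_i), indices taken mod 4.
Cross-terms: -1, -2, 7, 7  ⇒  Σ = 11
Area = |Σ|/2 = 5.5.
Net area = 141 − 5.5 = 135.5.

135.5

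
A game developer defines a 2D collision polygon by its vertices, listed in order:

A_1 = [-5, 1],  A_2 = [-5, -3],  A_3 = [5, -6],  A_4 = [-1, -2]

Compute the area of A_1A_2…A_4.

Apply Gauss's area formula: 2A = Σ (x_i·y_{i+1} − x_{i+1}·y_i), indices taken mod 4.
Cross-terms: 20, 45, -16, -11  ⇒  Σ = 38
Area = |Σ|/2 = 19.

19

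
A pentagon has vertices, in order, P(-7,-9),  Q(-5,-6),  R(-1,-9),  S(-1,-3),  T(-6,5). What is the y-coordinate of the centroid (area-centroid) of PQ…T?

-145/48

Apply Gauss's area formula. First the cross-terms c_i = x_i·y_{i+1} − x_{i+1}·y_i:
  -3, 39, -6, -23, 89  ⇒  2A = 96, A = 48.
Then Σ (y_i + y_{i+1})·c_i = -870, so ȳ = -870 / (6·48) = -145/48.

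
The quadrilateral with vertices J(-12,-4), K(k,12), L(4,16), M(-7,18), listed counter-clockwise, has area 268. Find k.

The doubled signed area Σ (x_i y_{i+1} − x_{i+1} y_i) is linear in k.
With k=0 it equals 236; the coefficient of k is 20 (from the two edges through K).
So 20·k + 236 = 2·268 = 536 ⇒ k = 15.

15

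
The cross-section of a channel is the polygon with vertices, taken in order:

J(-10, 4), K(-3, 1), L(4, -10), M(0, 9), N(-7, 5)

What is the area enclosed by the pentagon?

Apply the shoelace (surveyor's) formula: 2A = Σ (x_i·y_{i+1} − x_{i+1}·y_i), indices taken mod 5.
J→K: (-10)(1) − (-3)(4) = 2
K→L: (-3)(-10) − (4)(1) = 26
L→M: (4)(9) − (0)(-10) = 36
M→N: (0)(5) − (-7)(9) = 63
N→J: (-7)(4) − (-10)(5) = 22
Σ = 149
Area = |Σ|/2 = 74.5.

74.5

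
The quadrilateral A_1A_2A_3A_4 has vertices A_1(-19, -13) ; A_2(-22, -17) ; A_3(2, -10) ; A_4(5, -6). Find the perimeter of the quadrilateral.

|A_1A_2| = √((-3)² + (-4)²) = √25 = 5
|A_2A_3| = √((24)² + (7)²) = √625 = 25
|A_3A_4| = √((3)² + (4)²) = √25 = 5
|A_4A_1| = √((-24)² + (-7)²) = √625 = 25
Perimeter = 5 + 25 + 5 + 25 = 60.

60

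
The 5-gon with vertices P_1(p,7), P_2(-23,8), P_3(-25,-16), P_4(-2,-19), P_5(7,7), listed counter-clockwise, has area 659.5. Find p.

-21

The doubled signed area Σ (x_i y_{i+1} − x_{i+1} y_i) is linear in p.
With p=0 it equals 1340; the coefficient of p is 1 (from the two edges through P_1).
So 1·p + 1340 = 2·659.5 = 1319 ⇒ p = -21.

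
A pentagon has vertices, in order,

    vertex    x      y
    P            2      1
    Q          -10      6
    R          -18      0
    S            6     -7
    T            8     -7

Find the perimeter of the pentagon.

60

|PQ| = √((-12)² + (5)²) = √169 = 13
|QR| = √((-8)² + (-6)²) = √100 = 10
|RS| = √((24)² + (-7)²) = √625 = 25
|ST| = √((2)² + (0)²) = √4 = 2
|TP| = √((-6)² + (8)²) = √100 = 10
Perimeter = 13 + 10 + 25 + 2 + 10 = 60.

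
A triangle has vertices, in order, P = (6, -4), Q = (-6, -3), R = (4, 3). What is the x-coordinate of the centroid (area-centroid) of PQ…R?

4/3

Apply the shoelace formula. First the cross-terms c_i = x_i·y_{i+1} − x_{i+1}·y_i:
  -42, -6, -34  ⇒  2A = -82, A = -41.
Then Σ (x_i + x_{i+1})·c_i = -328, so x̄ = -328 / (6·(-41)) = 4/3.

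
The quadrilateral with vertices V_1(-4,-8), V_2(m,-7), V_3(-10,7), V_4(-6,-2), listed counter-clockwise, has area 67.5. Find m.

5

The doubled signed area Σ (x_i y_{i+1} − x_{i+1} y_i) is linear in m.
With m=0 it equals 60; the coefficient of m is 15 (from the two edges through V_2).
So 15·m + 60 = 2·67.5 = 135 ⇒ m = 5.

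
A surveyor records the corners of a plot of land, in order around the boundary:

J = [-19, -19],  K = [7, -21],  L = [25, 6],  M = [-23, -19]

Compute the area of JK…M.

419

J→K: (-19)(-21) − (7)(-19) = 532
K→L: (7)(6) − (25)(-21) = 567
L→M: (25)(-19) − (-23)(6) = -337
M→J: (-23)(-19) − (-19)(-19) = 76
Σ = 838
Area = |Σ|/2 = 419.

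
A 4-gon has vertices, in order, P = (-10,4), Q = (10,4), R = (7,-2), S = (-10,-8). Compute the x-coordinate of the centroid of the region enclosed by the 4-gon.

-151/81

Apply Gauss's area formula. First the cross-terms c_i = x_i·y_{i+1} − x_{i+1}·y_i:
  -80, -48, -76, -120  ⇒  2A = -324, A = -162.
Then Σ (x_i + x_{i+1})·c_i = 1812, so x̄ = 1812 / (6·(-162)) = -151/81.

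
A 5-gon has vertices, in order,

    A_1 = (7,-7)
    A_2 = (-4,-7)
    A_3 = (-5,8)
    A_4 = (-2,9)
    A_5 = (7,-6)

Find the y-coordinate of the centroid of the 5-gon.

-152/231

Apply the shoelace formula. First the cross-terms c_i = x_i·y_{i+1} − x_{i+1}·y_i:
  -77, -67, -29, -51, -7  ⇒  2A = -231, A = -115.5.
Then Σ (y_i + y_{i+1})·c_i = 456, so ȳ = 456 / (6·(-115.5)) = -152/231.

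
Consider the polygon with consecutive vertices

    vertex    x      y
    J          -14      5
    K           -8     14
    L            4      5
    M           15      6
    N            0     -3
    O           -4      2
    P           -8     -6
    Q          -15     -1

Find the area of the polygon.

245.5

Σ = (-156) + (-96) + (-51) + (-45) + (-12) + (40) + (-82) + (-89) = -491
Area = |Σ|/2 = 245.5.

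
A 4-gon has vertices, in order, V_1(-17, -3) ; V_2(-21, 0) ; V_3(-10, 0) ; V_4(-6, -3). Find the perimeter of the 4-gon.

32

|V_1V_2| = √((-4)² + (3)²) = √25 = 5
|V_2V_3| = √((11)² + (0)²) = √121 = 11
|V_3V_4| = √((4)² + (-3)²) = √25 = 5
|V_4V_1| = √((-11)² + (0)²) = √121 = 11
Perimeter = 5 + 11 + 5 + 11 = 32.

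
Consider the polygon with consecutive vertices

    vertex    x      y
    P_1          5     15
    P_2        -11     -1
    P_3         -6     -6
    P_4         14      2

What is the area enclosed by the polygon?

246

Apply the shoelace (surveyor's) formula: 2A = Σ (x_i·y_{i+1} − x_{i+1}·y_i), indices taken mod 4.
Σ = (160) + (60) + (72) + (200) = 492
Area = |Σ|/2 = 246.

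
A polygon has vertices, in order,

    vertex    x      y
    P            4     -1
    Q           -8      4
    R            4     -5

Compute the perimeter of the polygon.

|PQ| = √((-12)² + (5)²) = √169 = 13
|QR| = √((12)² + (-9)²) = √225 = 15
|RP| = √((0)² + (4)²) = √16 = 4
Perimeter = 13 + 15 + 4 = 32.

32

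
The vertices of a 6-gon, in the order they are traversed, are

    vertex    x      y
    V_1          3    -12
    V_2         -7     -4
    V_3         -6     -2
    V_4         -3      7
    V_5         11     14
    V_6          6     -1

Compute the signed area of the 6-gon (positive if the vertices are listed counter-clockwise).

Apply Gauss's area formula: 2A = Σ (x_i·y_{i+1} − x_{i+1}·y_i), indices taken mod 6.
Cross-terms: -96, -10, -48, -119, -95, -69  ⇒  Σ = -437
Signed area = Σ/2 = -218.5 (negative ⇒ clockwise traversal).

-218.5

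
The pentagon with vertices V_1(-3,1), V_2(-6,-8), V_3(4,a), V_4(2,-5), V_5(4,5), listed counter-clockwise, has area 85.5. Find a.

-10

The doubled signed area Σ (x_i y_{i+1} − x_{i+1} y_i) is linear in a.
With a=0 it equals 91; the coefficient of a is -8 (from the two edges through V_3).
So -8·a + 91 = 2·85.5 = 171 ⇒ a = -10.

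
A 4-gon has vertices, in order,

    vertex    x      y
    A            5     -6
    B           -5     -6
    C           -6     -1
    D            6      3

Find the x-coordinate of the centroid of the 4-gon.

Apply the surveyor's formula. First the cross-terms c_i = x_i·y_{i+1} − x_{i+1}·y_i:
  -60, -31, -12, -51  ⇒  2A = -154, A = -77.
Then Σ (x_i + x_{i+1})·c_i = -220, so x̄ = -220 / (6·(-77)) = 10/21.

10/21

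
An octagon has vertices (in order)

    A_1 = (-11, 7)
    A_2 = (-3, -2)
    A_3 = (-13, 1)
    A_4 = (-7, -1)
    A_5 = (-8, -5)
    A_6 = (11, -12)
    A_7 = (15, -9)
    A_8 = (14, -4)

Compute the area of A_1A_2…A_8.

206.5

Apply the shoelace (surveyor's) formula: 2A = Σ (x_i·y_{i+1} − x_{i+1}·y_i), indices taken mod 8.
A_1→A_2: (-11)(-2) − (-3)(7) = 43
A_2→A_3: (-3)(1) − (-13)(-2) = -29
A_3→A_4: (-13)(-1) − (-7)(1) = 20
A_4→A_5: (-7)(-5) − (-8)(-1) = 27
A_5→A_6: (-8)(-12) − (11)(-5) = 151
A_6→A_7: (11)(-9) − (15)(-12) = 81
A_7→A_8: (15)(-4) − (14)(-9) = 66
A_8→A_1: (14)(7) − (-11)(-4) = 54
Σ = 413
Area = |Σ|/2 = 206.5.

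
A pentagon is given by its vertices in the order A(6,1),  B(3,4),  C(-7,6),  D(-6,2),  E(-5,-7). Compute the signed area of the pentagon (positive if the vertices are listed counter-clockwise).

89

Apply Gauss's area formula: 2A = Σ (x_i·y_{i+1} − x_{i+1}·y_i), indices taken mod 5.
Σ = (21) + (46) + (22) + (52) + (37) = 178
Signed area = Σ/2 = 89 (positive ⇒ counter-clockwise traversal).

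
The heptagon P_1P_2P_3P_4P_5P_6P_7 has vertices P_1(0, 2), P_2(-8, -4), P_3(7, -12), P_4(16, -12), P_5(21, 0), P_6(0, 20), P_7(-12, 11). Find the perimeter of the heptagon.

108

|P_1P_2| = √((-8)² + (-6)²) = √100 = 10
|P_2P_3| = √((15)² + (-8)²) = √289 = 17
|P_3P_4| = √((9)² + (0)²) = √81 = 9
|P_4P_5| = √((5)² + (12)²) = √169 = 13
|P_5P_6| = √((-21)² + (20)²) = √841 = 29
|P_6P_7| = √((-12)² + (-9)²) = √225 = 15
|P_7P_1| = √((12)² + (-9)²) = √225 = 15
Perimeter = 10 + 17 + 9 + 13 + 29 + 15 + 15 = 108.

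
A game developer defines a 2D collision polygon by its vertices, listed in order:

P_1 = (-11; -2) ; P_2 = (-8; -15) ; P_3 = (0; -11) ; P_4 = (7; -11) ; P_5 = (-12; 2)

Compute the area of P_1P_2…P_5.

121

P_1→P_2: (-11)(-15) − (-8)(-2) = 149
P_2→P_3: (-8)(-11) − (0)(-15) = 88
P_3→P_4: (0)(-11) − (7)(-11) = 77
P_4→P_5: (7)(2) − (-12)(-11) = -118
P_5→P_1: (-12)(-2) − (-11)(2) = 46
Σ = 242
Area = |Σ|/2 = 121.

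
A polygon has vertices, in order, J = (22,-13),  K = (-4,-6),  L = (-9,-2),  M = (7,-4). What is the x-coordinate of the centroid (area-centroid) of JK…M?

967/183

Apply the shoelace (surveyor's) formula. First the cross-terms c_i = x_i·y_{i+1} − x_{i+1}·y_i:
  -184, -46, 50, -3  ⇒  2A = -183, A = -91.5.
Then Σ (x_i + x_{i+1})·c_i = -2901, so x̄ = -2901 / (6·(-91.5)) = 967/183.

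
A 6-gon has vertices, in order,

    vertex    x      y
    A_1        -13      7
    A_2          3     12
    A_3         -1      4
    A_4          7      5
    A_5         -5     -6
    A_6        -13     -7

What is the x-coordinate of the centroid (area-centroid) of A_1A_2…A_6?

-591/107

Apply Gauss's area formula. First the cross-terms c_i = x_i·y_{i+1} − x_{i+1}·y_i:
  -177, 24, -33, -17, -43, -182  ⇒  2A = -428, A = -214.
Then Σ (x_i + x_{i+1})·c_i = 7092, so x̄ = 7092 / (6·(-214)) = -591/107.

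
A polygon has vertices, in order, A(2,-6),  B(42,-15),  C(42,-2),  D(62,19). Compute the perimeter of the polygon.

148

|AB| = √((40)² + (-9)²) = √1681 = 41
|BC| = √((0)² + (13)²) = √169 = 13
|CD| = √((20)² + (21)²) = √841 = 29
|DA| = √((-60)² + (-25)²) = √4225 = 65
Perimeter = 41 + 13 + 29 + 65 = 148.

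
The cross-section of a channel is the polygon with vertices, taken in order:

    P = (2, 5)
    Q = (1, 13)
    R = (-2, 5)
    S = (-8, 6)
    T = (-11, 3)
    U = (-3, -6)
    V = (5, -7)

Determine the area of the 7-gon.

Cross-terms: 21, 31, 28, 42, 75, 51, 39  ⇒  Σ = 287
Area = |Σ|/2 = 143.5.

143.5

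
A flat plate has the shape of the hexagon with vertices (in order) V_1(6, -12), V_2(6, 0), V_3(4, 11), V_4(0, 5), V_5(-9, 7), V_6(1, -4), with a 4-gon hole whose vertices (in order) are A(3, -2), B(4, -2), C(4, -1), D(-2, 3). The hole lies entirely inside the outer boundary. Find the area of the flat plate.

116.5

Outer boundary:
Σ = (72) + (66) + (20) + (45) + (29) + (12) = 244
Area = |Σ|/2 = 122.
Hole:
Apply Gauss's area formula: 2A = Σ (x_i·y_{i+1} − x_{i+1}·y_i), indices taken mod 4.
Cross-terms: 2, 4, 10, -5  ⇒  Σ = 11
Area = |Σ|/2 = 5.5.
Net area = 122 − 5.5 = 116.5.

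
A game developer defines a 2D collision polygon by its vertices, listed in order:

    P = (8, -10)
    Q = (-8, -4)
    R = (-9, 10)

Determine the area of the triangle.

109

Apply the shoelace (surveyor's) formula: 2A = Σ (x_i·y_{i+1} − x_{i+1}·y_i), indices taken mod 3.
Σ = (-112) + (-116) + (10) = -218
Area = |Σ|/2 = 109.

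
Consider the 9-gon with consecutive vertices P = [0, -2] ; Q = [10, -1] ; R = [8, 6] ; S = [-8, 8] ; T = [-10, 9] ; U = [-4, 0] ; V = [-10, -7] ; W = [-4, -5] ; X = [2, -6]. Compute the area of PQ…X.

Apply the shoelace formula: 2A = Σ (x_i·y_{i+1} − x_{i+1}·y_i), indices taken mod 9.
Σ = (20) + (68) + (112) + (8) + (36) + (28) + (22) + (34) + (-4) = 324
Area = |Σ|/2 = 162.

162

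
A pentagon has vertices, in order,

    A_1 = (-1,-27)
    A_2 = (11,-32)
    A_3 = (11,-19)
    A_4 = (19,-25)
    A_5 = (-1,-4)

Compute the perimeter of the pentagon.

|A_1A_2| = √((12)² + (-5)²) = √169 = 13
|A_2A_3| = √((0)² + (13)²) = √169 = 13
|A_3A_4| = √((8)² + (-6)²) = √100 = 10
|A_4A_5| = √((-20)² + (21)²) = √841 = 29
|A_5A_1| = √((0)² + (-23)²) = √529 = 23
Perimeter = 13 + 13 + 10 + 29 + 23 = 88.

88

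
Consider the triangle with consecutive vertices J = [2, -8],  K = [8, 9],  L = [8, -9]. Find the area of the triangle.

54

Apply Gauss's area formula: 2A = Σ (x_i·y_{i+1} − x_{i+1}·y_i), indices taken mod 3.
Cross-terms: 82, -144, -46  ⇒  Σ = -108
Area = |Σ|/2 = 54.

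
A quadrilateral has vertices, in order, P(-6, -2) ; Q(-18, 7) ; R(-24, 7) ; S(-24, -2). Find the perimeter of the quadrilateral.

|PQ| = √((-12)² + (9)²) = √225 = 15
|QR| = √((-6)² + (0)²) = √36 = 6
|RS| = √((0)² + (-9)²) = √81 = 9
|SP| = √((18)² + (0)²) = √324 = 18
Perimeter = 15 + 6 + 9 + 18 = 48.

48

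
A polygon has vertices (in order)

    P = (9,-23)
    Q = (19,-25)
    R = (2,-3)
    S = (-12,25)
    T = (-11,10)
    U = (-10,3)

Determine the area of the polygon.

Apply the shoelace (surveyor's) formula: 2A = Σ (x_i·y_{i+1} − x_{i+1}·y_i), indices taken mod 6.
Cross-terms: 212, -7, 14, 155, 67, 203  ⇒  Σ = 644
Area = |Σ|/2 = 322.

322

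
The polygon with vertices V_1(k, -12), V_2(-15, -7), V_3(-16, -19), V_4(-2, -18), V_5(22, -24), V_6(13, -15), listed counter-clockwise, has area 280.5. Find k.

6

The doubled signed area Σ (x_i y_{i+1} − x_{i+1} y_i) is linear in k.
With k=0 it equals 513; the coefficient of k is 8 (from the two edges through V_1).
So 8·k + 513 = 2·280.5 = 561 ⇒ k = 6.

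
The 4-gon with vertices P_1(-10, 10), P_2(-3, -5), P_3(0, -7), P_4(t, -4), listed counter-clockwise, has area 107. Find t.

Write out the shoelace sum; only the two edges meeting at P_4 involve t:
2·Area = [(0·(-4) − t·(-7)) + (t·10 − (-10)·(-4))] + 101
       = 17·t + 61 = 214
⇒ t = 9.

9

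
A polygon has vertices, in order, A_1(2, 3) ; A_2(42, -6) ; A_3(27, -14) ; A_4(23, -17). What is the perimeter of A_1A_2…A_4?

92

|A_1A_2| = √((40)² + (-9)²) = √1681 = 41
|A_2A_3| = √((-15)² + (-8)²) = √289 = 17
|A_3A_4| = √((-4)² + (-3)²) = √25 = 5
|A_4A_1| = √((-21)² + (20)²) = √841 = 29
Perimeter = 41 + 17 + 5 + 29 = 92.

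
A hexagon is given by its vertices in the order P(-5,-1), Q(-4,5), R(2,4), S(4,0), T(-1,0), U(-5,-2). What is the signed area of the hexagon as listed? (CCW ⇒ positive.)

-37

Σ = (-29) + (-26) + (-16) + (0) + (2) + (-5) = -74
Signed area = Σ/2 = -37 (negative ⇒ clockwise traversal).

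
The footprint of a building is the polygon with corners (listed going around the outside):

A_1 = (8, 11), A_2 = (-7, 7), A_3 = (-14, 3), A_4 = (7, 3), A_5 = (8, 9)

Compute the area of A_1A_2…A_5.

101

A_1→A_2: (8)(7) − (-7)(11) = 133
A_2→A_3: (-7)(3) − (-14)(7) = 77
A_3→A_4: (-14)(3) − (7)(3) = -63
A_4→A_5: (7)(9) − (8)(3) = 39
A_5→A_1: (8)(11) − (8)(9) = 16
Σ = 202
Area = |Σ|/2 = 101.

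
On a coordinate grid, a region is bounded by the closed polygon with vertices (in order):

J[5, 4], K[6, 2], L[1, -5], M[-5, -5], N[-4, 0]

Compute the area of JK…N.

56

Σ = (-14) + (-32) + (-30) + (-20) + (-16) = -112
Area = |Σ|/2 = 56.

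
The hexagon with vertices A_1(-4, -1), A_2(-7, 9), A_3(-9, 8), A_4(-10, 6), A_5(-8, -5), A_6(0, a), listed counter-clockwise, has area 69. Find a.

The doubled signed area Σ (x_i y_{i+1} − x_{i+1} y_i) is linear in a.
With a=0 it equals 106; the coefficient of a is -4 (from the two edges through A_6).
So -4·a + 106 = 2·69 = 138 ⇒ a = -8.

-8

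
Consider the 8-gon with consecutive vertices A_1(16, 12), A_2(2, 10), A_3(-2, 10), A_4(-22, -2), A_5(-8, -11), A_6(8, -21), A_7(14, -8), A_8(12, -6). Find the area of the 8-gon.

Apply the shoelace formula: 2A = Σ (x_i·y_{i+1} − x_{i+1}·y_i), indices taken mod 8.
Cross-terms: 136, 40, 224, 226, 256, 230, 12, 240  ⇒  Σ = 1364
Area = |Σ|/2 = 682.

682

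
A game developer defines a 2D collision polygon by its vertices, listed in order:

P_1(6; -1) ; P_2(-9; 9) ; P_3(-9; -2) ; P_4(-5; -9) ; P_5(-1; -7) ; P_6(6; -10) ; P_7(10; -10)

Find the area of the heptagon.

191.5

Σ = (45) + (99) + (71) + (26) + (52) + (40) + (50) = 383
Area = |Σ|/2 = 191.5.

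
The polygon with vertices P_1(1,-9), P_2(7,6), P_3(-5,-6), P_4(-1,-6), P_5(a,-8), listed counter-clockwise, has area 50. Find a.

-1

Write out the shoelace sum; only the two edges meeting at P_5 involve a:
2·Area = [((-1)·(-8) − a·(-6)) + (a·(-9) − 1·(-8))] + 81
       = -3·a + 97 = 100
⇒ a = -1.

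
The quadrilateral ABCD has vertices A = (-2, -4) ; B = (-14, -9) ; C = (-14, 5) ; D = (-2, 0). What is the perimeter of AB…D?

|AB| = √((-12)² + (-5)²) = √169 = 13
|BC| = √((0)² + (14)²) = √196 = 14
|CD| = √((12)² + (-5)²) = √169 = 13
|DA| = √((0)² + (-4)²) = √16 = 4
Perimeter = 13 + 14 + 13 + 4 = 44.

44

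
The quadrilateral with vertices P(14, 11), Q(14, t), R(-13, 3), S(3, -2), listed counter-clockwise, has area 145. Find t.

12

The doubled signed area Σ (x_i y_{i+1} − x_{i+1} y_i) is linear in t.
With t=0 it equals -34; the coefficient of t is 27 (from the two edges through Q).
So 27·t + -34 = 2·145 = 290 ⇒ t = 12.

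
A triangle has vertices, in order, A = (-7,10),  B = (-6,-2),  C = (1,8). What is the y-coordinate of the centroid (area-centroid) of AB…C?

16/3

Apply the shoelace formula. First the cross-terms c_i = x_i·y_{i+1} − x_{i+1}·y_i:
  74, -46, 66  ⇒  2A = 94, A = 47.
Then Σ (y_i + y_{i+1})·c_i = 1504, so ȳ = 1504 / (6·47) = 16/3.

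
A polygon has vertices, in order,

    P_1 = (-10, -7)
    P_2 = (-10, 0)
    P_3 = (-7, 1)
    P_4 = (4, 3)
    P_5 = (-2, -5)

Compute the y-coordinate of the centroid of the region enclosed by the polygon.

Apply the surveyor's formula. First the cross-terms c_i = x_i·y_{i+1} − x_{i+1}·y_i:
  -70, -10, -25, -14, -36  ⇒  2A = -155, A = -77.5.
Then Σ (y_i + y_{i+1})·c_i = 840, so ȳ = 840 / (6·(-77.5)) = -56/31.

-56/31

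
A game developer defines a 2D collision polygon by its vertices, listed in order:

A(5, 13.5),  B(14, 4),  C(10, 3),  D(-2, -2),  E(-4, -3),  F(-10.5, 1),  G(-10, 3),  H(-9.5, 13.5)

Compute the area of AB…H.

Cross-terms: -169, 2, -14, -2, -35.5, -21.5, -106.5, -195.75  ⇒  Σ = -542.25
Area = |Σ|/2 = 271.125.

271.125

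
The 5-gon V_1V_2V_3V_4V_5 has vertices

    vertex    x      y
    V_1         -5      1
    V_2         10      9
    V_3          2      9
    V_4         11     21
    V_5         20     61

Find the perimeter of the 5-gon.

146

|V_1V_2| = √((15)² + (8)²) = √289 = 17
|V_2V_3| = √((-8)² + (0)²) = √64 = 8
|V_3V_4| = √((9)² + (12)²) = √225 = 15
|V_4V_5| = √((9)² + (40)²) = √1681 = 41
|V_5V_1| = √((-25)² + (-60)²) = √4225 = 65
Perimeter = 17 + 8 + 15 + 41 + 65 = 146.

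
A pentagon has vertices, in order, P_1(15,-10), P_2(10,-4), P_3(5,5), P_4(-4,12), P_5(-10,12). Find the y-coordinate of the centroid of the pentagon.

Apply the surveyor's formula. First the cross-terms c_i = x_i·y_{i+1} − x_{i+1}·y_i:
  40, 70, 80, 72, -80  ⇒  2A = 182, A = 91.
Then Σ (y_i + y_{i+1})·c_i = 2438, so ȳ = 2438 / (6·91) = 1219/273.

1219/273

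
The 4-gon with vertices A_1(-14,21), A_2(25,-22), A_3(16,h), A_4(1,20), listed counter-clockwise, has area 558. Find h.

15

Write out the shoelace sum; only the two edges meeting at A_3 involve h:
2·Area = [(25·h − 16·(-22)) + (16·20 − 1·h)] + 84
       = 24·h + 756 = 1116
⇒ h = 15.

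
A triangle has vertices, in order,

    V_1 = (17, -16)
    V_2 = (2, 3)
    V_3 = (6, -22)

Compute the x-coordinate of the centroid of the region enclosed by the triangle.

Apply Gauss's area formula. First the cross-terms c_i = x_i·y_{i+1} − x_{i+1}·y_i:
  83, -62, 278  ⇒  2A = 299, A = 149.5.
Then Σ (x_i + x_{i+1})·c_i = 7475, so x̄ = 7475 / (6·149.5) = 25/3.

25/3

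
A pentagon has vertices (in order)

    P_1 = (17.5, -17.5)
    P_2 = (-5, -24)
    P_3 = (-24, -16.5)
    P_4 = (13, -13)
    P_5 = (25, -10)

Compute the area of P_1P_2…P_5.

Apply the shoelace (surveyor's) formula: 2A = Σ (x_i·y_{i+1} − x_{i+1}·y_i), indices taken mod 5.
Σ = (-507.5) + (-493.5) + (526.5) + (195) + (-262.5) = -542
Area = |Σ|/2 = 271.

271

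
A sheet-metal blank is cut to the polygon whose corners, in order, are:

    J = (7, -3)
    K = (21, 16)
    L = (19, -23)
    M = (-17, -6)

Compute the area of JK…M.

Apply Gauss's area formula: 2A = Σ (x_i·y_{i+1} − x_{i+1}·y_i), indices taken mod 4.
Cross-terms: 175, -787, -505, 93  ⇒  Σ = -1024
Area = |Σ|/2 = 512.

512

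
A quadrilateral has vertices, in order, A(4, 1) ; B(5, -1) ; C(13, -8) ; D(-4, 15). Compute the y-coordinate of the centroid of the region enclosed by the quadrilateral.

Apply the shoelace (surveyor's) formula. First the cross-terms c_i = x_i·y_{i+1} − x_{i+1}·y_i:
  -9, -27, 163, -64  ⇒  2A = 63, A = 31.5.
Then Σ (y_i + y_{i+1})·c_i = 360, so ȳ = 360 / (6·31.5) = 40/21.

40/21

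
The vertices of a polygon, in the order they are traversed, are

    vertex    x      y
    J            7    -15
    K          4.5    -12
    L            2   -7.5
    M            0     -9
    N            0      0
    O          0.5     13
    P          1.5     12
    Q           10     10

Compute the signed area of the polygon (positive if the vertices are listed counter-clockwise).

-191.375

Σ = (-16.5) + (-9.75) + (-18) + (0) + (0) + (-13.5) + (-105) + (-220) = -382.75
Signed area = Σ/2 = -191.375 (negative ⇒ clockwise traversal).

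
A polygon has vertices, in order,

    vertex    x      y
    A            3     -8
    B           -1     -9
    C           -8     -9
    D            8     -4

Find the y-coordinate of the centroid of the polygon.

Apply the surveyor's formula. First the cross-terms c_i = x_i·y_{i+1} − x_{i+1}·y_i:
  -35, -63, 104, -52  ⇒  2A = -46, A = -23.
Then Σ (y_i + y_{i+1})·c_i = 1001, so ȳ = 1001 / (6·(-23)) = -1001/138.

-1001/138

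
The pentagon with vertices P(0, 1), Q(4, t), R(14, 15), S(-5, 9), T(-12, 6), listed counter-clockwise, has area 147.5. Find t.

Write out the shoelace sum; only the two edges meeting at Q involve t:
2·Area = [(0·t − 4·1) + (4·15 − 14·t)] + 267
       = -14·t + 323 = 295
⇒ t = 2.

2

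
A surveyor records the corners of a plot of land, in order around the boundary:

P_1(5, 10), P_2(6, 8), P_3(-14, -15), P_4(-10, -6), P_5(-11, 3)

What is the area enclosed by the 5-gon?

142.5

Σ = (-20) + (22) + (-66) + (-96) + (-125) = -285
Area = |Σ|/2 = 142.5.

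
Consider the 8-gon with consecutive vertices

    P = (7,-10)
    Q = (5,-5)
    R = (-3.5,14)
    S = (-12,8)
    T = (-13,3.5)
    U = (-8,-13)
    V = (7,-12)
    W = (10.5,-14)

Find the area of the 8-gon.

Apply the shoelace (surveyor's) formula: 2A = Σ (x_i·y_{i+1} − x_{i+1}·y_i), indices taken mod 8.
Σ = (15) + (52.5) + (140) + (62) + (197) + (187) + (28) + (-7) = 674.5
Area = |Σ|/2 = 337.25.

337.25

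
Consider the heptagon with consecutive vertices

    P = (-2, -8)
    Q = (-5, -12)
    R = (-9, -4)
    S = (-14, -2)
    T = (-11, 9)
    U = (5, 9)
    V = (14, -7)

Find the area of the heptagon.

Cross-terms: -16, -88, -38, -148, -144, -161, -126  ⇒  Σ = -721
Area = |Σ|/2 = 360.5.

360.5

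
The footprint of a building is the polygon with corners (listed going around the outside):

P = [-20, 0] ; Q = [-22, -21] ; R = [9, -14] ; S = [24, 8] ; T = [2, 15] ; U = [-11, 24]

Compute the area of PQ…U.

Apply Gauss's area formula: 2A = Σ (x_i·y_{i+1} − x_{i+1}·y_i), indices taken mod 6.
P→Q: (-20)(-21) − (-22)(0) = 420
Q→R: (-22)(-14) − (9)(-21) = 497
R→S: (9)(8) − (24)(-14) = 408
S→T: (24)(15) − (2)(8) = 344
T→U: (2)(24) − (-11)(15) = 213
U→P: (-11)(0) − (-20)(24) = 480
Σ = 2362
Area = |Σ|/2 = 1181.

1181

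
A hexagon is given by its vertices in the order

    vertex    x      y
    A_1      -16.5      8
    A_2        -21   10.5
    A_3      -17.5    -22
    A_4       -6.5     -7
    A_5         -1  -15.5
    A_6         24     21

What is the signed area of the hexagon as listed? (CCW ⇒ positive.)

A_1→A_2: (-16.5)(10.5) − (-21)(8) = -5.25
A_2→A_3: (-21)(-22) − (-17.5)(10.5) = 645.75
A_3→A_4: (-17.5)(-7) − (-6.5)(-22) = -20.5
A_4→A_5: (-6.5)(-15.5) − (-1)(-7) = 93.75
A_5→A_6: (-1)(21) − (24)(-15.5) = 351
A_6→A_1: (24)(8) − (-16.5)(21) = 538.5
Σ = 1603.25
Signed area = Σ/2 = 801.625 (positive ⇒ counter-clockwise traversal).

801.625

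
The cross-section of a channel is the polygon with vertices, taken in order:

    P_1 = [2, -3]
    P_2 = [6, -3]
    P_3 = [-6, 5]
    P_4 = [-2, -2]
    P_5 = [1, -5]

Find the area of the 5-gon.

32.5

P_1→P_2: (2)(-3) − (6)(-3) = 12
P_2→P_3: (6)(5) − (-6)(-3) = 12
P_3→P_4: (-6)(-2) − (-2)(5) = 22
P_4→P_5: (-2)(-5) − (1)(-2) = 12
P_5→P_1: (1)(-3) − (2)(-5) = 7
Σ = 65
Area = |Σ|/2 = 32.5.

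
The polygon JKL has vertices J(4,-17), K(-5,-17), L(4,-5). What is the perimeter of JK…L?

|JK| = √((-9)² + (0)²) = √81 = 9
|KL| = √((9)² + (12)²) = √225 = 15
|LJ| = √((0)² + (-12)²) = √144 = 12
Perimeter = 9 + 15 + 12 = 36.

36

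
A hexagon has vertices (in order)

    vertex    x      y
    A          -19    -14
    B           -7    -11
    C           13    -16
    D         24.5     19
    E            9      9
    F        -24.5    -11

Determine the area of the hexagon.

655

Apply the shoelace formula: 2A = Σ (x_i·y_{i+1} − x_{i+1}·y_i), indices taken mod 6.
Cross-terms: 111, 255, 639, 49.5, 121.5, 134  ⇒  Σ = 1310
Area = |Σ|/2 = 655.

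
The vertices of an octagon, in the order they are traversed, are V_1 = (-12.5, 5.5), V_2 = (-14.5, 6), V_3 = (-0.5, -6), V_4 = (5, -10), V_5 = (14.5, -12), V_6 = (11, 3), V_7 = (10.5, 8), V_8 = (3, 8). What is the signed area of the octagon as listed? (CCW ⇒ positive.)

Σ = (4.75) + (90) + (35) + (85) + (175.5) + (56.5) + (60) + (116.5) = 623.25
Signed area = Σ/2 = 311.625 (positive ⇒ counter-clockwise traversal).

311.625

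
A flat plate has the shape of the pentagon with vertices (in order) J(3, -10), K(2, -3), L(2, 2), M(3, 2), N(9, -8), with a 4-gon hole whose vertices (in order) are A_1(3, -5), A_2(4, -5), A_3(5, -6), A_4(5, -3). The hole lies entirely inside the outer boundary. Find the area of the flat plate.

Outer boundary:
Apply the shoelace formula: 2A = Σ (x_i·y_{i+1} − x_{i+1}·y_i), indices taken mod 5.
Σ = (11) + (10) + (-2) + (-42) + (-66) = -89
Area = |Σ|/2 = 44.5.
Hole:
Apply Gauss's area formula: 2A = Σ (x_i·y_{i+1} − x_{i+1}·y_i), indices taken mod 4.
A_1→A_2: (3)(-5) − (4)(-5) = 5
A_2→A_3: (4)(-6) − (5)(-5) = 1
A_3→A_4: (5)(-3) − (5)(-6) = 15
A_4→A_1: (5)(-5) − (3)(-3) = -16
Σ = 5
Area = |Σ|/2 = 2.5.
Net area = 44.5 − 2.5 = 42.

42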